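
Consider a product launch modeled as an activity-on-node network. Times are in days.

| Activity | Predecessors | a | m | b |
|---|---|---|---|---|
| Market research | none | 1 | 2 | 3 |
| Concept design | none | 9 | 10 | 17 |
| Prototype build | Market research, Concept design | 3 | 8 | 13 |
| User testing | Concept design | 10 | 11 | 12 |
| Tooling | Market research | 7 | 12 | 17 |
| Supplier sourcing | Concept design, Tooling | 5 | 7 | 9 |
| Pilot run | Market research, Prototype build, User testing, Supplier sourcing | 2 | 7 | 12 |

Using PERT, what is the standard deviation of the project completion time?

2.16 days

te_Market research = (1 + 4·2 + 3)/6 = 12/6 = 2; σ²_Market research = ((3−1)/6)² = 0.111
te_Concept design = (9 + 4·10 + 17)/6 = 66/6 = 11; σ²_Concept design = ((17−9)/6)² = 1.778
te_Prototype build = (3 + 4·8 + 13)/6 = 48/6 = 8; σ²_Prototype build = ((13−3)/6)² = 2.778
te_User testing = (10 + 4·11 + 12)/6 = 66/6 = 11; σ²_User testing = ((12−10)/6)² = 0.111
te_Tooling = (7 + 4·12 + 17)/6 = 72/6 = 12; σ²_Tooling = ((17−7)/6)² = 2.778
te_Supplier sourcing = (5 + 4·7 + 9)/6 = 42/6 = 7; σ²_Supplier sourcing = ((9−5)/6)² = 0.444
te_Pilot run = (2 + 4·7 + 12)/6 = 42/6 = 7; σ²_Pilot run = ((12−2)/6)² = 2.778

Forward pass:
ES_Market research = 0; EF_Market research = 2
ES_Concept design = 0; EF_Concept design = 11
ES_Prototype build = max(EF_Market research=2, EF_Concept design=11) = 11; EF_Prototype build = 11+8 = 19
ES_User testing = 11; EF_User testing = 11+11 = 22
ES_Tooling = 2; EF_Tooling = 2+12 = 14
ES_Supplier sourcing = max(EF_Concept design=11, EF_Tooling=14) = 14; EF_Supplier sourcing = 14+7 = 21
ES_Pilot run = max(EF_Market research=2, EF_Prototype build=19, EF_User testing=22, EF_Supplier sourcing=21) = 22; EF_Pilot run = 22+7 = 29
Expected project duration μ = 29 days. Critical path: Concept design → User testing → Pilot run.

Variance along critical path = 1.778 + 0.111 + 2.778 = 4.667
σ = √4.667 = 2.160 days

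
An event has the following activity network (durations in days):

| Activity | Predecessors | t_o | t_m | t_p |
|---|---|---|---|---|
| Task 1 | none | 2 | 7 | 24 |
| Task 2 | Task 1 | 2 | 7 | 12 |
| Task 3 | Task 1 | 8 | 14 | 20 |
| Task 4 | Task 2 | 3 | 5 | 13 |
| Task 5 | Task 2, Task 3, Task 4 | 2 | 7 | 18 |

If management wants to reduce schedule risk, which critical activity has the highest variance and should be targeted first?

Task 1

te_Task 1 = (2 + 4·7 + 24)/6 = 54/6 = 9; σ²_Task 1 = ((24−2)/6)² = 13.444
te_Task 2 = (2 + 4·7 + 12)/6 = 42/6 = 7; σ²_Task 2 = ((12−2)/6)² = 2.778
te_Task 3 = (8 + 4·14 + 20)/6 = 84/6 = 14; σ²_Task 3 = ((20−8)/6)² = 4.000
te_Task 4 = (3 + 4·5 + 13)/6 = 36/6 = 6; σ²_Task 4 = ((13−3)/6)² = 2.778
te_Task 5 = (2 + 4·7 + 18)/6 = 48/6 = 8; σ²_Task 5 = ((18−2)/6)² = 7.111

Forward pass:
ES_Task 1 = 0; EF_Task 1 = 9
ES_Task 2 = 9; EF_Task 2 = 9+7 = 16
ES_Task 3 = 9; EF_Task 3 = 9+14 = 23
ES_Task 4 = 16; EF_Task 4 = 16+6 = 22
ES_Task 5 = max(EF_Task 2=16, EF_Task 3=23, EF_Task 4=22) = 23; EF_Task 5 = 23+8 = 31
Expected project duration μ = 31 days. Critical path: Task 1 → Task 3 → Task 5.

Variances on critical path: σ²_Task 1=13.444, σ²_Task 3=4.000, σ²_Task 5=7.111.
Largest is σ²_Task 1 = 13.444.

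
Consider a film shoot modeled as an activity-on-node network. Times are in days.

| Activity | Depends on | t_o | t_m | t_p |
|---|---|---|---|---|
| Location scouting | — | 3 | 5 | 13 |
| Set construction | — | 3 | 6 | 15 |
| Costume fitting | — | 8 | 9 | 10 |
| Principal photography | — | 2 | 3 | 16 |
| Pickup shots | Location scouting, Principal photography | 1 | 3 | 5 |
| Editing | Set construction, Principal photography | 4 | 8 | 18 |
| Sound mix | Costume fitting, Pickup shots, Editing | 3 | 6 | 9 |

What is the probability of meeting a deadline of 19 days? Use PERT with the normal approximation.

te_Location scouting = (3 + 4·5 + 13)/6 = 36/6 = 6; σ²_Location scouting = ((13−3)/6)² = 2.778
te_Set construction = (3 + 4·6 + 15)/6 = 42/6 = 7; σ²_Set construction = ((15−3)/6)² = 4.000
te_Costume fitting = (8 + 4·9 + 10)/6 = 54/6 = 9; σ²_Costume fitting = ((10−8)/6)² = 0.111
te_Principal photography = (2 + 4·3 + 16)/6 = 30/6 = 5; σ²_Principal photography = ((16−2)/6)² = 5.444
te_Pickup shots = (1 + 4·3 + 5)/6 = 18/6 = 3; σ²_Pickup shots = ((5−1)/6)² = 0.444
te_Editing = (4 + 4·8 + 18)/6 = 54/6 = 9; σ²_Editing = ((18−4)/6)² = 5.444
te_Sound mix = (3 + 4·6 + 9)/6 = 36/6 = 6; σ²_Sound mix = ((9−3)/6)² = 1.000

Forward pass:
ES_Location scouting = 0; EF_Location scouting = 6
ES_Set construction = 0; EF_Set construction = 7
ES_Costume fitting = 0; EF_Costume fitting = 9
ES_Principal photography = 0; EF_Principal photography = 5
ES_Pickup shots = max(EF_Location scouting=6, EF_Principal photography=5) = 6; EF_Pickup shots = 6+3 = 9
ES_Editing = max(EF_Set construction=7, EF_Principal photography=5) = 7; EF_Editing = 7+9 = 16
ES_Sound mix = max(EF_Costume fitting=9, EF_Pickup shots=9, EF_Editing=16) = 16; EF_Sound mix = 16+6 = 22
Expected project duration μ = 22 days. Critical path: Set construction → Editing → Sound mix.

Variance along critical path = 4.000 + 5.444 + 1.000 = 10.444; σ = √10.444 = 3.232 days.
Z = (19 − 22) / 3.232 = -0.928
P(T ≤ 19) = Φ(-0.928) ≈ 0.177

0.177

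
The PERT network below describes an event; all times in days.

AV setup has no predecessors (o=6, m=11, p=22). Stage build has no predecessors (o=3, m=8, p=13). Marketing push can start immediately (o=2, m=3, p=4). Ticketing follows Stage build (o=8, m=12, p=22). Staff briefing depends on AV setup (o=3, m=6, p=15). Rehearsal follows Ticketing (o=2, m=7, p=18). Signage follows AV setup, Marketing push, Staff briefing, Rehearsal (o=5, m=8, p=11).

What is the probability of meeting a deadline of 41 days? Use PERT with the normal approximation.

te_AV setup = (6 + 4·11 + 22)/6 = 72/6 = 12; σ²_AV setup = ((22−6)/6)² = 7.111
te_Stage build = (3 + 4·8 + 13)/6 = 48/6 = 8; σ²_Stage build = ((13−3)/6)² = 2.778
te_Marketing push = (2 + 4·3 + 4)/6 = 18/6 = 3; σ²_Marketing push = ((4−2)/6)² = 0.111
te_Ticketing = (8 + 4·12 + 22)/6 = 78/6 = 13; σ²_Ticketing = ((22−8)/6)² = 5.444
te_Staff briefing = (3 + 4·6 + 15)/6 = 42/6 = 7; σ²_Staff briefing = ((15−3)/6)² = 4.000
te_Rehearsal = (2 + 4·7 + 18)/6 = 48/6 = 8; σ²_Rehearsal = ((18−2)/6)² = 7.111
te_Signage = (5 + 4·8 + 11)/6 = 48/6 = 8; σ²_Signage = ((11−5)/6)² = 1.000

Forward pass:
ES_AV setup = 0; EF_AV setup = 12
ES_Stage build = 0; EF_Stage build = 8
ES_Marketing push = 0; EF_Marketing push = 3
ES_Ticketing = 8; EF_Ticketing = 8+13 = 21
ES_Staff briefing = 12; EF_Staff briefing = 12+7 = 19
ES_Rehearsal = 21; EF_Rehearsal = 21+8 = 29
ES_Signage = max(EF_AV setup=12, EF_Marketing push=3, EF_Staff briefing=19, EF_Rehearsal=29) = 29; EF_Signage = 29+8 = 37
Expected project duration μ = 37 days. Critical path: Stage build → Ticketing → Rehearsal → Signage.

Variance along critical path = 2.778 + 5.444 + 7.111 + 1.000 = 16.333; σ = √16.333 = 4.041 days.
Z = (41 − 37) / 4.041 = 0.990
P(T ≤ 41) = Φ(0.990) ≈ 0.839

0.839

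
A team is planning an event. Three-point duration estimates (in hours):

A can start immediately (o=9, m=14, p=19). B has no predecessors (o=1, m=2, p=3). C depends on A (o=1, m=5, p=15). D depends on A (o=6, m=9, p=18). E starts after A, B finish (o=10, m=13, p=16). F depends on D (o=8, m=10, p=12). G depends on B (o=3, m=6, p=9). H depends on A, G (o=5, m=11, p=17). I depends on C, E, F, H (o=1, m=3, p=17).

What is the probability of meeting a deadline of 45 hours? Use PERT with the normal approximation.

0.943

te_A = (9 + 4·14 + 19)/6 = 84/6 = 14; σ²_A = ((19−9)/6)² = 2.778
te_B = (1 + 4·2 + 3)/6 = 12/6 = 2; σ²_B = ((3−1)/6)² = 0.111
te_C = (1 + 4·5 + 15)/6 = 36/6 = 6; σ²_C = ((15−1)/6)² = 5.444
te_D = (6 + 4·9 + 18)/6 = 60/6 = 10; σ²_D = ((18−6)/6)² = 4.000
te_E = (10 + 4·13 + 16)/6 = 78/6 = 13; σ²_E = ((16−10)/6)² = 1.000
te_F = (8 + 4·10 + 12)/6 = 60/6 = 10; σ²_F = ((12−8)/6)² = 0.444
te_G = (3 + 4·6 + 9)/6 = 36/6 = 6; σ²_G = ((9−3)/6)² = 1.000
te_H = (5 + 4·11 + 17)/6 = 66/6 = 11; σ²_H = ((17−5)/6)² = 4.000
te_I = (1 + 4·3 + 17)/6 = 30/6 = 5; σ²_I = ((17−1)/6)² = 7.111

Forward pass:
ES_A = 0; EF_A = 14
ES_B = 0; EF_B = 2
ES_C = 14; EF_C = 14+6 = 20
ES_D = 14; EF_D = 14+10 = 24
ES_E = max(EF_A=14, EF_B=2) = 14; EF_E = 14+13 = 27
ES_F = 24; EF_F = 24+10 = 34
ES_G = 2; EF_G = 2+6 = 8
ES_H = max(EF_A=14, EF_G=8) = 14; EF_H = 14+11 = 25
ES_I = max(EF_C=20, EF_E=27, EF_F=34, EF_H=25) = 34; EF_I = 34+5 = 39
Expected project duration μ = 39 hours. Critical path: A → D → F → I.

Variance along critical path = 2.778 + 4.000 + 0.444 + 7.111 = 14.333; σ = √14.333 = 3.786 hours.
Z = (45 − 39) / 3.786 = 1.585
P(T ≤ 45) = Φ(1.585) ≈ 0.943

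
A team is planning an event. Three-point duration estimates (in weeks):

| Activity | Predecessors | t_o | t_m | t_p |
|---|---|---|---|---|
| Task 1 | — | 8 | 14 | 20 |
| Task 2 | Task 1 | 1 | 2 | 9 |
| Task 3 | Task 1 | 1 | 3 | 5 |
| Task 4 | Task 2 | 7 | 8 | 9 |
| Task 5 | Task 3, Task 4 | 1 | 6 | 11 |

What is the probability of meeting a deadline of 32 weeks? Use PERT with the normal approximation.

te_Task 1 = (8 + 4·14 + 20)/6 = 84/6 = 14; σ²_Task 1 = ((20−8)/6)² = 4.000
te_Task 2 = (1 + 4·2 + 9)/6 = 18/6 = 3; σ²_Task 2 = ((9−1)/6)² = 1.778
te_Task 3 = (1 + 4·3 + 5)/6 = 18/6 = 3; σ²_Task 3 = ((5−1)/6)² = 0.444
te_Task 4 = (7 + 4·8 + 9)/6 = 48/6 = 8; σ²_Task 4 = ((9−7)/6)² = 0.111
te_Task 5 = (1 + 4·6 + 11)/6 = 36/6 = 6; σ²_Task 5 = ((11−1)/6)² = 2.778

Forward pass:
ES_Task 1 = 0; EF_Task 1 = 14
ES_Task 2 = 14; EF_Task 2 = 14+3 = 17
ES_Task 3 = 14; EF_Task 3 = 14+3 = 17
ES_Task 4 = 17; EF_Task 4 = 17+8 = 25
ES_Task 5 = max(EF_Task 3=17, EF_Task 4=25) = 25; EF_Task 5 = 25+6 = 31
Expected project duration μ = 31 weeks. Critical path: Task 1 → Task 2 → Task 4 → Task 5.

Variance along critical path = 4.000 + 1.778 + 0.111 + 2.778 = 8.667; σ = √8.667 = 2.944 weeks.
Z = (32 − 31) / 2.944 = 0.340
P(T ≤ 32) = Φ(0.340) ≈ 0.633

0.633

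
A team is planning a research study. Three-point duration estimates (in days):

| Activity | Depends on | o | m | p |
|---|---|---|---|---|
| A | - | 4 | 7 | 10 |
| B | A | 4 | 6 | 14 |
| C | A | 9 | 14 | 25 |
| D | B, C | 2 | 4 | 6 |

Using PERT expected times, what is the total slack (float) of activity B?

8 days

te_A = (4 + 4·7 + 10)/6 = 42/6 = 7
te_B = (4 + 4·6 + 14)/6 = 42/6 = 7
te_C = (9 + 4·14 + 25)/6 = 90/6 = 15
te_D = (2 + 4·4 + 6)/6 = 24/6 = 4

Forward pass:
ES_A = 0; EF_A = 7
ES_B = 7; EF_B = 7+7 = 14
ES_C = 7; EF_C = 7+15 = 22
ES_D = max(EF_B=14, EF_C=22) = 22; EF_D = 22+4 = 26
Expected project duration μ = 26 days. Critical path: A → C → D.

Backward pass:
LF_D = 26; LS_D = 26−4 = 22
LF_C = LS_D = 22; LS_C = 22−15 = 7
LF_B = LS_D = 22; LS_B = 22−7 = 15
LF_A = min(LS_B=15, LS_C=7) = 7; LS_A = 7−7 = 0
Slack_B = LS_B − ES_B = 15 − 7 = 8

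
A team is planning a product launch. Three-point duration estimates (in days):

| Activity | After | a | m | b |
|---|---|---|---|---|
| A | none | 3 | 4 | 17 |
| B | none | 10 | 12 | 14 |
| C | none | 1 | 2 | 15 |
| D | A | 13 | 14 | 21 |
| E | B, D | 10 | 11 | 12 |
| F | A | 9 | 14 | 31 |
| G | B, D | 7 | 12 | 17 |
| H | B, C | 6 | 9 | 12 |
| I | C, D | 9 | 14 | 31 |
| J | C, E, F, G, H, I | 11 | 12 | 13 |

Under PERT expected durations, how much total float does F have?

te_A = (3 + 4·4 + 17)/6 = 36/6 = 6
te_B = (10 + 4·12 + 14)/6 = 72/6 = 12
te_C = (1 + 4·2 + 15)/6 = 24/6 = 4
te_D = (13 + 4·14 + 21)/6 = 90/6 = 15
te_E = (10 + 4·11 + 12)/6 = 66/6 = 11
te_F = (9 + 4·14 + 31)/6 = 96/6 = 16
te_G = (7 + 4·12 + 17)/6 = 72/6 = 12
te_H = (6 + 4·9 + 12)/6 = 54/6 = 9
te_I = (9 + 4·14 + 31)/6 = 96/6 = 16
te_J = (11 + 4·12 + 13)/6 = 72/6 = 12

Forward pass:
ES_A = 0; EF_A = 6
ES_B = 0; EF_B = 12
ES_C = 0; EF_C = 4
ES_D = 6; EF_D = 6+15 = 21
ES_E = max(EF_B=12, EF_D=21) = 21; EF_E = 21+11 = 32
ES_F = 6; EF_F = 6+16 = 22
ES_G = max(EF_B=12, EF_D=21) = 21; EF_G = 21+12 = 33
ES_H = max(EF_B=12, EF_C=4) = 12; EF_H = 12+9 = 21
ES_I = max(EF_C=4, EF_D=21) = 21; EF_I = 21+16 = 37
ES_J = max(EF_C=4, EF_E=32, EF_F=22, EF_G=33, EF_H=21, EF_I=37) = 37; EF_J = 37+12 = 49
Expected project duration μ = 49 days. Critical path: A → D → I → J.

Backward pass:
LF_J = 49; LS_J = 49−12 = 37
LF_I = LS_J = 37; LS_I = 37−16 = 21
LF_H = LS_J = 37; LS_H = 37−9 = 28
LF_G = LS_J = 37; LS_G = 37−12 = 25
LF_F = LS_J = 37; LS_F = 37−16 = 21
LF_E = LS_J = 37; LS_E = 37−11 = 26
LF_D = min(LS_E=26, LS_G=25, LS_I=21) = 21; LS_D = 21−15 = 6
LF_C = min(LS_H=28, LS_I=21, LS_J=37) = 21; LS_C = 21−4 = 17
LF_B = min(LS_E=26, LS_G=25, LS_H=28) = 25; LS_B = 25−12 = 13
LF_A = min(LS_D=6, LS_F=21) = 6; LS_A = 6−6 = 0
Slack_F = LS_F − ES_F = 21 − 6 = 15

15 days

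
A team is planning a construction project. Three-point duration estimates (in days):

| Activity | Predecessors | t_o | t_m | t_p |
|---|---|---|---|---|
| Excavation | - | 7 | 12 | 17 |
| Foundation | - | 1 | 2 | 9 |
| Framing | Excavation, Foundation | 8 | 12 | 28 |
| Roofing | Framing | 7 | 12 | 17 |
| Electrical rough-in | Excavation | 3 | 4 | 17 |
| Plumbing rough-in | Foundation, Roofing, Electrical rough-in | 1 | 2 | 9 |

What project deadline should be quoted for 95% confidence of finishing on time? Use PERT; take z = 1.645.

te_Excavation = (7 + 4·12 + 17)/6 = 72/6 = 12; σ²_Excavation = ((17−7)/6)² = 2.778
te_Foundation = (1 + 4·2 + 9)/6 = 18/6 = 3; σ²_Foundation = ((9−1)/6)² = 1.778
te_Framing = (8 + 4·12 + 28)/6 = 84/6 = 14; σ²_Framing = ((28−8)/6)² = 11.111
te_Roofing = (7 + 4·12 + 17)/6 = 72/6 = 12; σ²_Roofing = ((17−7)/6)² = 2.778
te_Electrical rough-in = (3 + 4·4 + 17)/6 = 36/6 = 6; σ²_Electrical rough-in = ((17−3)/6)² = 5.444
te_Plumbing rough-in = (1 + 4·2 + 9)/6 = 18/6 = 3; σ²_Plumbing rough-in = ((9−1)/6)² = 1.778

Forward pass:
ES_Excavation = 0; EF_Excavation = 12
ES_Foundation = 0; EF_Foundation = 3
ES_Framing = max(EF_Excavation=12, EF_Foundation=3) = 12; EF_Framing = 12+14 = 26
ES_Roofing = 26; EF_Roofing = 26+12 = 38
ES_Electrical rough-in = 12; EF_Electrical rough-in = 12+6 = 18
ES_Plumbing rough-in = max(EF_Foundation=3, EF_Roofing=38, EF_Electrical rough-in=18) = 38; EF_Plumbing rough-in = 38+3 = 41
Expected project duration μ = 41 days. Critical path: Excavation → Framing → Roofing → Plumbing rough-in.

Variance along critical path = 2.778 + 11.111 + 2.778 + 1.778 = 18.444; σ = 4.295 days.
D = μ + z·σ = 41 + 1.645·4.295 = 48.1 days

48.1 days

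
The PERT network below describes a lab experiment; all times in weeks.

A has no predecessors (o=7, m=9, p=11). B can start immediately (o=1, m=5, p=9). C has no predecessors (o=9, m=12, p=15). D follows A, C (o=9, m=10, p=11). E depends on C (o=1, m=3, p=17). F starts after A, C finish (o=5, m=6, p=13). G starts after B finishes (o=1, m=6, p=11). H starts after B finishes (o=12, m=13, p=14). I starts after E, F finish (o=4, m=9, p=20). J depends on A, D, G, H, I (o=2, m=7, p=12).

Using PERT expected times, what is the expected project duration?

36 weeks

te_A = (7 + 4·9 + 11)/6 = 54/6 = 9
te_B = (1 + 4·5 + 9)/6 = 30/6 = 5
te_C = (9 + 4·12 + 15)/6 = 72/6 = 12
te_D = (9 + 4·10 + 11)/6 = 60/6 = 10
te_E = (1 + 4·3 + 17)/6 = 30/6 = 5
te_F = (5 + 4·6 + 13)/6 = 42/6 = 7
te_G = (1 + 4·6 + 11)/6 = 36/6 = 6
te_H = (12 + 4·13 + 14)/6 = 78/6 = 13
te_I = (4 + 4·9 + 20)/6 = 60/6 = 10
te_J = (2 + 4·7 + 12)/6 = 42/6 = 7

Forward pass:
ES_A = 0; EF_A = 9
ES_B = 0; EF_B = 5
ES_C = 0; EF_C = 12
ES_D = max(EF_A=9, EF_C=12) = 12; EF_D = 12+10 = 22
ES_E = 12; EF_E = 12+5 = 17
ES_F = max(EF_A=9, EF_C=12) = 12; EF_F = 12+7 = 19
ES_G = 5; EF_G = 5+6 = 11
ES_H = 5; EF_H = 5+13 = 18
ES_I = max(EF_E=17, EF_F=19) = 19; EF_I = 19+10 = 29
ES_J = max(EF_A=9, EF_D=22, EF_G=11, EF_H=18, EF_I=29) = 29; EF_J = 29+7 = 36
Expected project duration μ = 36 weeks. Critical path: C → F → I → J.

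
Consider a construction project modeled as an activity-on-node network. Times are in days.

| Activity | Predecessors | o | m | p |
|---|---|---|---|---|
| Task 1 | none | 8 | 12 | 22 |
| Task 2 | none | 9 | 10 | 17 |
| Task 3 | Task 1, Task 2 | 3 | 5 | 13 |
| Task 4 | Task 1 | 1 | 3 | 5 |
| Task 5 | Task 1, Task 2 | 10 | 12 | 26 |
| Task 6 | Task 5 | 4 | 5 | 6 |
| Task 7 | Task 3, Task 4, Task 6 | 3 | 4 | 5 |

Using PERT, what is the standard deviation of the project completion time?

3.57 days

te_Task 1 = (8 + 4·12 + 22)/6 = 78/6 = 13; σ²_Task 1 = ((22−8)/6)² = 5.444
te_Task 2 = (9 + 4·10 + 17)/6 = 66/6 = 11; σ²_Task 2 = ((17−9)/6)² = 1.778
te_Task 3 = (3 + 4·5 + 13)/6 = 36/6 = 6; σ²_Task 3 = ((13−3)/6)² = 2.778
te_Task 4 = (1 + 4·3 + 5)/6 = 18/6 = 3; σ²_Task 4 = ((5−1)/6)² = 0.444
te_Task 5 = (10 + 4·12 + 26)/6 = 84/6 = 14; σ²_Task 5 = ((26−10)/6)² = 7.111
te_Task 6 = (4 + 4·5 + 6)/6 = 30/6 = 5; σ²_Task 6 = ((6−4)/6)² = 0.111
te_Task 7 = (3 + 4·4 + 5)/6 = 24/6 = 4; σ²_Task 7 = ((5−3)/6)² = 0.111

Forward pass:
ES_Task 1 = 0; EF_Task 1 = 13
ES_Task 2 = 0; EF_Task 2 = 11
ES_Task 3 = max(EF_Task 1=13, EF_Task 2=11) = 13; EF_Task 3 = 13+6 = 19
ES_Task 4 = 13; EF_Task 4 = 13+3 = 16
ES_Task 5 = max(EF_Task 1=13, EF_Task 2=11) = 13; EF_Task 5 = 13+14 = 27
ES_Task 6 = 27; EF_Task 6 = 27+5 = 32
ES_Task 7 = max(EF_Task 3=19, EF_Task 4=16, EF_Task 6=32) = 32; EF_Task 7 = 32+4 = 36
Expected project duration μ = 36 days. Critical path: Task 1 → Task 5 → Task 6 → Task 7.

Variance along critical path = 5.444 + 7.111 + 0.111 + 0.111 = 12.778
σ = √12.778 = 3.575 days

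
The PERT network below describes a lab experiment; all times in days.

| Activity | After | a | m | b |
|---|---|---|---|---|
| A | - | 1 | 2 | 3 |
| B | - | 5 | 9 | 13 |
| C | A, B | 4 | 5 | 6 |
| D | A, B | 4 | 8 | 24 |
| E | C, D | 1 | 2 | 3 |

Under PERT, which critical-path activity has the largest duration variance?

D

te_A = (1 + 4·2 + 3)/6 = 12/6 = 2; σ²_A = ((3−1)/6)² = 0.111
te_B = (5 + 4·9 + 13)/6 = 54/6 = 9; σ²_B = ((13−5)/6)² = 1.778
te_C = (4 + 4·5 + 6)/6 = 30/6 = 5; σ²_C = ((6−4)/6)² = 0.111
te_D = (4 + 4·8 + 24)/6 = 60/6 = 10; σ²_D = ((24−4)/6)² = 11.111
te_E = (1 + 4·2 + 3)/6 = 12/6 = 2; σ²_E = ((3−1)/6)² = 0.111

Forward pass:
ES_A = 0; EF_A = 2
ES_B = 0; EF_B = 9
ES_C = max(EF_A=2, EF_B=9) = 9; EF_C = 9+5 = 14
ES_D = max(EF_A=2, EF_B=9) = 9; EF_D = 9+10 = 19
ES_E = max(EF_C=14, EF_D=19) = 19; EF_E = 19+2 = 21
Expected project duration μ = 21 days. Critical path: B → D → E.

Variances on critical path: σ²_B=1.778, σ²_D=11.111, σ²_E=0.111.
Largest is σ²_D = 11.111.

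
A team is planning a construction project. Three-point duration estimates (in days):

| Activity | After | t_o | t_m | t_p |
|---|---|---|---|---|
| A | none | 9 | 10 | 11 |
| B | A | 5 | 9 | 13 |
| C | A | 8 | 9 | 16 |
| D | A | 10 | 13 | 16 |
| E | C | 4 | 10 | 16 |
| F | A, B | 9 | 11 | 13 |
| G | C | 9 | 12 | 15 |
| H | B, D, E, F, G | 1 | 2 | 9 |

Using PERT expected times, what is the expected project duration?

35 days

te_A = (9 + 4·10 + 11)/6 = 60/6 = 10
te_B = (5 + 4·9 + 13)/6 = 54/6 = 9
te_C = (8 + 4·9 + 16)/6 = 60/6 = 10
te_D = (10 + 4·13 + 16)/6 = 78/6 = 13
te_E = (4 + 4·10 + 16)/6 = 60/6 = 10
te_F = (9 + 4·11 + 13)/6 = 66/6 = 11
te_G = (9 + 4·12 + 15)/6 = 72/6 = 12
te_H = (1 + 4·2 + 9)/6 = 18/6 = 3

Forward pass:
ES_A = 0; EF_A = 10
ES_B = 10; EF_B = 10+9 = 19
ES_C = 10; EF_C = 10+10 = 20
ES_D = 10; EF_D = 10+13 = 23
ES_E = 20; EF_E = 20+10 = 30
ES_F = max(EF_A=10, EF_B=19) = 19; EF_F = 19+11 = 30
ES_G = 20; EF_G = 20+12 = 32
ES_H = max(EF_B=19, EF_D=23, EF_E=30, EF_F=30, EF_G=32) = 32; EF_H = 32+3 = 35
Expected project duration μ = 35 days. Critical path: A → C → G → H.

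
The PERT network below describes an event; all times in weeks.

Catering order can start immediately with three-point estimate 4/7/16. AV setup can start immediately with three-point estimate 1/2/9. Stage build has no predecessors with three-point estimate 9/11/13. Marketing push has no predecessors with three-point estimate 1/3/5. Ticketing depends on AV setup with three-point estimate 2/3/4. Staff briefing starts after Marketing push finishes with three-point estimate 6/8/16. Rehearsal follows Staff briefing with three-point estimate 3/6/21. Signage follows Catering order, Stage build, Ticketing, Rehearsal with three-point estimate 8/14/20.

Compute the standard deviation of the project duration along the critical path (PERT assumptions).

4.03 weeks

te_Catering order = (4 + 4·7 + 16)/6 = 48/6 = 8; σ²_Catering order = ((16−4)/6)² = 4.000
te_AV setup = (1 + 4·2 + 9)/6 = 18/6 = 3; σ²_AV setup = ((9−1)/6)² = 1.778
te_Stage build = (9 + 4·11 + 13)/6 = 66/6 = 11; σ²_Stage build = ((13−9)/6)² = 0.444
te_Marketing push = (1 + 4·3 + 5)/6 = 18/6 = 3; σ²_Marketing push = ((5−1)/6)² = 0.444
te_Ticketing = (2 + 4·3 + 4)/6 = 18/6 = 3; σ²_Ticketing = ((4−2)/6)² = 0.111
te_Staff briefing = (6 + 4·8 + 16)/6 = 54/6 = 9; σ²_Staff briefing = ((16−6)/6)² = 2.778
te_Rehearsal = (3 + 4·6 + 21)/6 = 48/6 = 8; σ²_Rehearsal = ((21−3)/6)² = 9.000
te_Signage = (8 + 4·14 + 20)/6 = 84/6 = 14; σ²_Signage = ((20−8)/6)² = 4.000

Forward pass:
ES_Catering order = 0; EF_Catering order = 8
ES_AV setup = 0; EF_AV setup = 3
ES_Stage build = 0; EF_Stage build = 11
ES_Marketing push = 0; EF_Marketing push = 3
ES_Ticketing = 3; EF_Ticketing = 3+3 = 6
ES_Staff briefing = 3; EF_Staff briefing = 3+9 = 12
ES_Rehearsal = 12; EF_Rehearsal = 12+8 = 20
ES_Signage = max(EF_Catering order=8, EF_Stage build=11, EF_Ticketing=6, EF_Rehearsal=20) = 20; EF_Signage = 20+14 = 34
Expected project duration μ = 34 weeks. Critical path: Marketing push → Staff briefing → Rehearsal → Signage.

Variance along critical path = 0.444 + 2.778 + 9.000 + 4.000 = 16.222
σ = √16.222 = 4.028 weeks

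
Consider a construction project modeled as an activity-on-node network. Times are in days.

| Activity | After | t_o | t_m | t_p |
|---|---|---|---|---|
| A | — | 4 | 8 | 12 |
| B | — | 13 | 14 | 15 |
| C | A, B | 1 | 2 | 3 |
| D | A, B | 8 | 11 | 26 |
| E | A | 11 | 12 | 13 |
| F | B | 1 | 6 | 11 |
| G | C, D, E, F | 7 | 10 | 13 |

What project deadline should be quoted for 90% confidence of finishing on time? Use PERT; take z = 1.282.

41.1 days

te_A = (4 + 4·8 + 12)/6 = 48/6 = 8; σ²_A = ((12−4)/6)² = 1.778
te_B = (13 + 4·14 + 15)/6 = 84/6 = 14; σ²_B = ((15−13)/6)² = 0.111
te_C = (1 + 4·2 + 3)/6 = 12/6 = 2; σ²_C = ((3−1)/6)² = 0.111
te_D = (8 + 4·11 + 26)/6 = 78/6 = 13; σ²_D = ((26−8)/6)² = 9.000
te_E = (11 + 4·12 + 13)/6 = 72/6 = 12; σ²_E = ((13−11)/6)² = 0.111
te_F = (1 + 4·6 + 11)/6 = 36/6 = 6; σ²_F = ((11−1)/6)² = 2.778
te_G = (7 + 4·10 + 13)/6 = 60/6 = 10; σ²_G = ((13−7)/6)² = 1.000

Forward pass:
ES_A = 0; EF_A = 8
ES_B = 0; EF_B = 14
ES_C = max(EF_A=8, EF_B=14) = 14; EF_C = 14+2 = 16
ES_D = max(EF_A=8, EF_B=14) = 14; EF_D = 14+13 = 27
ES_E = 8; EF_E = 8+12 = 20
ES_F = 14; EF_F = 14+6 = 20
ES_G = max(EF_C=16, EF_D=27, EF_E=20, EF_F=20) = 27; EF_G = 27+10 = 37
Expected project duration μ = 37 days. Critical path: B → D → G.

Variance along critical path = 0.111 + 9.000 + 1.000 = 10.111; σ = 3.180 days.
D = μ + z·σ = 37 + 1.282·3.180 = 41.1 days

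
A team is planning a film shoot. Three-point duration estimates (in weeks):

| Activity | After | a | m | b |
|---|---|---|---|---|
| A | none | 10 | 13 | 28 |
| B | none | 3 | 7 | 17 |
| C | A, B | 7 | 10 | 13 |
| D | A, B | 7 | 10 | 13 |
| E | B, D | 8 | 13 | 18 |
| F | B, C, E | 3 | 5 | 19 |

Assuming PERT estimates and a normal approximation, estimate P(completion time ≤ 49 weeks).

te_A = (10 + 4·13 + 28)/6 = 90/6 = 15; σ²_A = ((28−10)/6)² = 9.000
te_B = (3 + 4·7 + 17)/6 = 48/6 = 8; σ²_B = ((17−3)/6)² = 5.444
te_C = (7 + 4·10 + 13)/6 = 60/6 = 10; σ²_C = ((13−7)/6)² = 1.000
te_D = (7 + 4·10 + 13)/6 = 60/6 = 10; σ²_D = ((13−7)/6)² = 1.000
te_E = (8 + 4·13 + 18)/6 = 78/6 = 13; σ²_E = ((18−8)/6)² = 2.778
te_F = (3 + 4·5 + 19)/6 = 42/6 = 7; σ²_F = ((19−3)/6)² = 7.111

Forward pass:
ES_A = 0; EF_A = 15
ES_B = 0; EF_B = 8
ES_C = max(EF_A=15, EF_B=8) = 15; EF_C = 15+10 = 25
ES_D = max(EF_A=15, EF_B=8) = 15; EF_D = 15+10 = 25
ES_E = max(EF_B=8, EF_D=25) = 25; EF_E = 25+13 = 38
ES_F = max(EF_B=8, EF_C=25, EF_E=38) = 38; EF_F = 38+7 = 45
Expected project duration μ = 45 weeks. Critical path: A → D → E → F.

Variance along critical path = 9.000 + 1.000 + 2.778 + 7.111 = 19.889; σ = √19.889 = 4.460 weeks.
Z = (49 − 45) / 4.460 = 0.897
P(T ≤ 49) = Φ(0.897) ≈ 0.815

0.815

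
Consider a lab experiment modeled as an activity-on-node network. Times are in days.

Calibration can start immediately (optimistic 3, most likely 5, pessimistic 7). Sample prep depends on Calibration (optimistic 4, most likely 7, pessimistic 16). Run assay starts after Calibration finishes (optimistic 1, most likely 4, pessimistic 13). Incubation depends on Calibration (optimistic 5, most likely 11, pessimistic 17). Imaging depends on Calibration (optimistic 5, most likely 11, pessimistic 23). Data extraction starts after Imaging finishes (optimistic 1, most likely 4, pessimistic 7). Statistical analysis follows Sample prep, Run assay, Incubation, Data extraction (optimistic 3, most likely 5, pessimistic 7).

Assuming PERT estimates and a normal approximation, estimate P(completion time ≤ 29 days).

te_Calibration = (3 + 4·5 + 7)/6 = 30/6 = 5; σ²_Calibration = ((7−3)/6)² = 0.444
te_Sample prep = (4 + 4·7 + 16)/6 = 48/6 = 8; σ²_Sample prep = ((16−4)/6)² = 4.000
te_Run assay = (1 + 4·4 + 13)/6 = 30/6 = 5; σ²_Run assay = ((13−1)/6)² = 4.000
te_Incubation = (5 + 4·11 + 17)/6 = 66/6 = 11; σ²_Incubation = ((17−5)/6)² = 4.000
te_Imaging = (5 + 4·11 + 23)/6 = 72/6 = 12; σ²_Imaging = ((23−5)/6)² = 9.000
te_Data extraction = (1 + 4·4 + 7)/6 = 24/6 = 4; σ²_Data extraction = ((7−1)/6)² = 1.000
te_Statistical analysis = (3 + 4·5 + 7)/6 = 30/6 = 5; σ²_Statistical analysis = ((7−3)/6)² = 0.444

Forward pass:
ES_Calibration = 0; EF_Calibration = 5
ES_Sample prep = 5; EF_Sample prep = 5+8 = 13
ES_Run assay = 5; EF_Run assay = 5+5 = 10
ES_Incubation = 5; EF_Incubation = 5+11 = 16
ES_Imaging = 5; EF_Imaging = 5+12 = 17
ES_Data extraction = 17; EF_Data extraction = 17+4 = 21
ES_Statistical analysis = max(EF_Sample prep=13, EF_Run assay=10, EF_Incubation=16, EF_Data extraction=21) = 21; EF_Statistical analysis = 21+5 = 26
Expected project duration μ = 26 days. Critical path: Calibration → Imaging → Data extraction → Statistical analysis.

Variance along critical path = 0.444 + 9.000 + 1.000 + 0.444 = 10.889; σ = √10.889 = 3.300 days.
Z = (29 − 26) / 3.300 = 0.909
P(T ≤ 29) = Φ(0.909) ≈ 0.818

0.818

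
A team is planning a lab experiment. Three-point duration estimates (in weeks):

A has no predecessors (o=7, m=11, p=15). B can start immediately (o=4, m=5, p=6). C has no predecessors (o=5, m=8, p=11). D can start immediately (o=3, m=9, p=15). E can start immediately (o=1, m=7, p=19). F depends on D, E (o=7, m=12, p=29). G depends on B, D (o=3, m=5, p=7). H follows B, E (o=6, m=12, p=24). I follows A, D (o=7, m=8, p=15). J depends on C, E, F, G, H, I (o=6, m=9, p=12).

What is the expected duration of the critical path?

te_A = (7 + 4·11 + 15)/6 = 66/6 = 11
te_B = (4 + 4·5 + 6)/6 = 30/6 = 5
te_C = (5 + 4·8 + 11)/6 = 48/6 = 8
te_D = (3 + 4·9 + 15)/6 = 54/6 = 9
te_E = (1 + 4·7 + 19)/6 = 48/6 = 8
te_F = (7 + 4·12 + 29)/6 = 84/6 = 14
te_G = (3 + 4·5 + 7)/6 = 30/6 = 5
te_H = (6 + 4·12 + 24)/6 = 78/6 = 13
te_I = (7 + 4·8 + 15)/6 = 54/6 = 9
te_J = (6 + 4·9 + 12)/6 = 54/6 = 9

Forward pass:
ES_A = 0; EF_A = 11
ES_B = 0; EF_B = 5
ES_C = 0; EF_C = 8
ES_D = 0; EF_D = 9
ES_E = 0; EF_E = 8
ES_F = max(EF_D=9, EF_E=8) = 9; EF_F = 9+14 = 23
ES_G = max(EF_B=5, EF_D=9) = 9; EF_G = 9+5 = 14
ES_H = max(EF_B=5, EF_E=8) = 8; EF_H = 8+13 = 21
ES_I = max(EF_A=11, EF_D=9) = 11; EF_I = 11+9 = 20
ES_J = max(EF_C=8, EF_E=8, EF_F=23, EF_G=14, EF_H=21, EF_I=20) = 23; EF_J = 23+9 = 32
Expected project duration μ = 32 weeks. Critical path: D → F → J.

32 weeks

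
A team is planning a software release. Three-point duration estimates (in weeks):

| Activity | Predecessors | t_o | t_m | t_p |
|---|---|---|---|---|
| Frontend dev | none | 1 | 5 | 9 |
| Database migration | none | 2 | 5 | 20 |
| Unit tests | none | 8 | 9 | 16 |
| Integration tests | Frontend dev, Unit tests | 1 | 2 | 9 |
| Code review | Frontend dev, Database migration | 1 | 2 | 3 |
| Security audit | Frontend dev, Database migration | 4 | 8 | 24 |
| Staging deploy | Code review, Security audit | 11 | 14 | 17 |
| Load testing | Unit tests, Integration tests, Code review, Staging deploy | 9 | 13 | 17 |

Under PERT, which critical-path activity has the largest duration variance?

Security audit

te_Frontend dev = (1 + 4·5 + 9)/6 = 30/6 = 5; σ²_Frontend dev = ((9−1)/6)² = 1.778
te_Database migration = (2 + 4·5 + 20)/6 = 42/6 = 7; σ²_Database migration = ((20−2)/6)² = 9.000
te_Unit tests = (8 + 4·9 + 16)/6 = 60/6 = 10; σ²_Unit tests = ((16−8)/6)² = 1.778
te_Integration tests = (1 + 4·2 + 9)/6 = 18/6 = 3; σ²_Integration tests = ((9−1)/6)² = 1.778
te_Code review = (1 + 4·2 + 3)/6 = 12/6 = 2; σ²_Code review = ((3−1)/6)² = 0.111
te_Security audit = (4 + 4·8 + 24)/6 = 60/6 = 10; σ²_Security audit = ((24−4)/6)² = 11.111
te_Staging deploy = (11 + 4·14 + 17)/6 = 84/6 = 14; σ²_Staging deploy = ((17−11)/6)² = 1.000
te_Load testing = (9 + 4·13 + 17)/6 = 78/6 = 13; σ²_Load testing = ((17−9)/6)² = 1.778

Forward pass:
ES_Frontend dev = 0; EF_Frontend dev = 5
ES_Database migration = 0; EF_Database migration = 7
ES_Unit tests = 0; EF_Unit tests = 10
ES_Integration tests = max(EF_Frontend dev=5, EF_Unit tests=10) = 10; EF_Integration tests = 10+3 = 13
ES_Code review = max(EF_Frontend dev=5, EF_Database migration=7) = 7; EF_Code review = 7+2 = 9
ES_Security audit = max(EF_Frontend dev=5, EF_Database migration=7) = 7; EF_Security audit = 7+10 = 17
ES_Staging deploy = max(EF_Code review=9, EF_Security audit=17) = 17; EF_Staging deploy = 17+14 = 31
ES_Load testing = max(EF_Unit tests=10, EF_Integration tests=13, EF_Code review=9, EF_Staging deploy=31) = 31; EF_Load testing = 31+13 = 44
Expected project duration μ = 44 weeks. Critical path: Database migration → Security audit → Staging deploy → Load testing.

Variances on critical path: σ²_Database migration=9.000, σ²_Security audit=11.111, σ²_Staging deploy=1.000, σ²_Load testing=1.778.
Largest is σ²_Security audit = 11.111.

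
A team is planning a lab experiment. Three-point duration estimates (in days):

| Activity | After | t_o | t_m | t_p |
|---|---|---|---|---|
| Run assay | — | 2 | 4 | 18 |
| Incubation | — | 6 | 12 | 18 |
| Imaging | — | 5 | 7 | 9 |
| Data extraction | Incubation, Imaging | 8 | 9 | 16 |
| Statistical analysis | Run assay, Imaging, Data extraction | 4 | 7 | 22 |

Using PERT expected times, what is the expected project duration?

te_Run assay = (2 + 4·4 + 18)/6 = 36/6 = 6
te_Incubation = (6 + 4·12 + 18)/6 = 72/6 = 12
te_Imaging = (5 + 4·7 + 9)/6 = 42/6 = 7
te_Data extraction = (8 + 4·9 + 16)/6 = 60/6 = 10
te_Statistical analysis = (4 + 4·7 + 22)/6 = 54/6 = 9

Forward pass:
ES_Run assay = 0; EF_Run assay = 6
ES_Incubation = 0; EF_Incubation = 12
ES_Imaging = 0; EF_Imaging = 7
ES_Data extraction = max(EF_Incubation=12, EF_Imaging=7) = 12; EF_Data extraction = 12+10 = 22
ES_Statistical analysis = max(EF_Run assay=6, EF_Imaging=7, EF_Data extraction=22) = 22; EF_Statistical analysis = 22+9 = 31
Expected project duration μ = 31 days. Critical path: Incubation → Data extraction → Statistical analysis.

31 days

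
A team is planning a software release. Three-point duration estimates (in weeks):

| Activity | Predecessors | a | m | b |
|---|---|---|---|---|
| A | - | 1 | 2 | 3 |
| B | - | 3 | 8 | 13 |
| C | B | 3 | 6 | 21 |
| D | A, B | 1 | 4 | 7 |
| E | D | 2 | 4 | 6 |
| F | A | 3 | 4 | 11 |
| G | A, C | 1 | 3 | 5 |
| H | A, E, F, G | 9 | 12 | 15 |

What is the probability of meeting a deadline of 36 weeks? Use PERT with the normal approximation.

0.915

te_A = (1 + 4·2 + 3)/6 = 12/6 = 2; σ²_A = ((3−1)/6)² = 0.111
te_B = (3 + 4·8 + 13)/6 = 48/6 = 8; σ²_B = ((13−3)/6)² = 2.778
te_C = (3 + 4·6 + 21)/6 = 48/6 = 8; σ²_C = ((21−3)/6)² = 9.000
te_D = (1 + 4·4 + 7)/6 = 24/6 = 4; σ²_D = ((7−1)/6)² = 1.000
te_E = (2 + 4·4 + 6)/6 = 24/6 = 4; σ²_E = ((6−2)/6)² = 0.444
te_F = (3 + 4·4 + 11)/6 = 30/6 = 5; σ²_F = ((11−3)/6)² = 1.778
te_G = (1 + 4·3 + 5)/6 = 18/6 = 3; σ²_G = ((5−1)/6)² = 0.444
te_H = (9 + 4·12 + 15)/6 = 72/6 = 12; σ²_H = ((15−9)/6)² = 1.000

Forward pass:
ES_A = 0; EF_A = 2
ES_B = 0; EF_B = 8
ES_C = 8; EF_C = 8+8 = 16
ES_D = max(EF_A=2, EF_B=8) = 8; EF_D = 8+4 = 12
ES_E = 12; EF_E = 12+4 = 16
ES_F = 2; EF_F = 2+5 = 7
ES_G = max(EF_A=2, EF_C=16) = 16; EF_G = 16+3 = 19
ES_H = max(EF_A=2, EF_E=16, EF_F=7, EF_G=19) = 19; EF_H = 19+12 = 31
Expected project duration μ = 31 weeks. Critical path: B → C → G → H.

Variance along critical path = 2.778 + 9.000 + 0.444 + 1.000 = 13.222; σ = √13.222 = 3.636 weeks.
Z = (36 − 31) / 3.636 = 1.375
P(T ≤ 36) = Φ(1.375) ≈ 0.915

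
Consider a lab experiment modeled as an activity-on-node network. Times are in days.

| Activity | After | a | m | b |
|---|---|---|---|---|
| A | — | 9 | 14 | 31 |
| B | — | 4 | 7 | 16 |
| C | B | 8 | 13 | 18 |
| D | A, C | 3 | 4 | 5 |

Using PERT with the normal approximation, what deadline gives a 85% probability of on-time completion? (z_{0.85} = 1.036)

27.7 days

te_A = (9 + 4·14 + 31)/6 = 96/6 = 16; σ²_A = ((31−9)/6)² = 13.444
te_B = (4 + 4·7 + 16)/6 = 48/6 = 8; σ²_B = ((16−4)/6)² = 4.000
te_C = (8 + 4·13 + 18)/6 = 78/6 = 13; σ²_C = ((18−8)/6)² = 2.778
te_D = (3 + 4·4 + 5)/6 = 24/6 = 4; σ²_D = ((5−3)/6)² = 0.111

Forward pass:
ES_A = 0; EF_A = 16
ES_B = 0; EF_B = 8
ES_C = 8; EF_C = 8+13 = 21
ES_D = max(EF_A=16, EF_C=21) = 21; EF_D = 21+4 = 25
Expected project duration μ = 25 days. Critical path: B → C → D.

Variance along critical path = 4.000 + 2.778 + 0.111 = 6.889; σ = 2.625 days.
D = μ + z·σ = 25 + 1.036·2.625 = 27.7 days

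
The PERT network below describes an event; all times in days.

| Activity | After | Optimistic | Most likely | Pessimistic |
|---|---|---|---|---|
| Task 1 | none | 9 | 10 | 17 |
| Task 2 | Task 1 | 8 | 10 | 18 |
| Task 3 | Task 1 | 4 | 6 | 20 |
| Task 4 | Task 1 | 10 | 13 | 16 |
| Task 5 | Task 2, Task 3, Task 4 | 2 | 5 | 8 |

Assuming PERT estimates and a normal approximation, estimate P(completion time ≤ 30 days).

te_Task 1 = (9 + 4·10 + 17)/6 = 66/6 = 11; σ²_Task 1 = ((17−9)/6)² = 1.778
te_Task 2 = (8 + 4·10 + 18)/6 = 66/6 = 11; σ²_Task 2 = ((18−8)/6)² = 2.778
te_Task 3 = (4 + 4·6 + 20)/6 = 48/6 = 8; σ²_Task 3 = ((20−4)/6)² = 7.111
te_Task 4 = (10 + 4·13 + 16)/6 = 78/6 = 13; σ²_Task 4 = ((16−10)/6)² = 1.000
te_Task 5 = (2 + 4·5 + 8)/6 = 30/6 = 5; σ²_Task 5 = ((8−2)/6)² = 1.000

Forward pass:
ES_Task 1 = 0; EF_Task 1 = 11
ES_Task 2 = 11; EF_Task 2 = 11+11 = 22
ES_Task 3 = 11; EF_Task 3 = 11+8 = 19
ES_Task 4 = 11; EF_Task 4 = 11+13 = 24
ES_Task 5 = max(EF_Task 2=22, EF_Task 3=19, EF_Task 4=24) = 24; EF_Task 5 = 24+5 = 29
Expected project duration μ = 29 days. Critical path: Task 1 → Task 4 → Task 5.

Variance along critical path = 1.778 + 1.000 + 1.000 = 3.778; σ = √3.778 = 1.944 days.
Z = (30 − 29) / 1.944 = 0.514
P(T ≤ 30) = Φ(0.514) ≈ 0.697

0.697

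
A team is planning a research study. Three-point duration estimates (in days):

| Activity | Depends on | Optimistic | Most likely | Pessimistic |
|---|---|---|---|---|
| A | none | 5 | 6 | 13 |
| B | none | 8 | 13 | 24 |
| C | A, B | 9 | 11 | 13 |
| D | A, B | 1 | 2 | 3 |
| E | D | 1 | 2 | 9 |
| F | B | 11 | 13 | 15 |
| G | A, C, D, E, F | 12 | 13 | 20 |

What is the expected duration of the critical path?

te_A = (5 + 4·6 + 13)/6 = 42/6 = 7
te_B = (8 + 4·13 + 24)/6 = 84/6 = 14
te_C = (9 + 4·11 + 13)/6 = 66/6 = 11
te_D = (1 + 4·2 + 3)/6 = 12/6 = 2
te_E = (1 + 4·2 + 9)/6 = 18/6 = 3
te_F = (11 + 4·13 + 15)/6 = 78/6 = 13
te_G = (12 + 4·13 + 20)/6 = 84/6 = 14

Forward pass:
ES_A = 0; EF_A = 7
ES_B = 0; EF_B = 14
ES_C = max(EF_A=7, EF_B=14) = 14; EF_C = 14+11 = 25
ES_D = max(EF_A=7, EF_B=14) = 14; EF_D = 14+2 = 16
ES_E = 16; EF_E = 16+3 = 19
ES_F = 14; EF_F = 14+13 = 27
ES_G = max(EF_A=7, EF_C=25, EF_D=16, EF_E=19, EF_F=27) = 27; EF_G = 27+14 = 41
Expected project duration μ = 41 days. Critical path: B → F → G.

41 days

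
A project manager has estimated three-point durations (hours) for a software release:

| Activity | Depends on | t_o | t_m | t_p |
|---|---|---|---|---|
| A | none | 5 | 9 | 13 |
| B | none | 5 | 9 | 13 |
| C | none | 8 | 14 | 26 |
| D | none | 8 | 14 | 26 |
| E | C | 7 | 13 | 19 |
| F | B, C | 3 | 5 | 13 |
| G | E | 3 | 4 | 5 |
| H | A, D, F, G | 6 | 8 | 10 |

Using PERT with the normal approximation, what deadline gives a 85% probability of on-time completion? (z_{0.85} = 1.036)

43.8 hours

te_A = (5 + 4·9 + 13)/6 = 54/6 = 9; σ²_A = ((13−5)/6)² = 1.778
te_B = (5 + 4·9 + 13)/6 = 54/6 = 9; σ²_B = ((13−5)/6)² = 1.778
te_C = (8 + 4·14 + 26)/6 = 90/6 = 15; σ²_C = ((26−8)/6)² = 9.000
te_D = (8 + 4·14 + 26)/6 = 90/6 = 15; σ²_D = ((26−8)/6)² = 9.000
te_E = (7 + 4·13 + 19)/6 = 78/6 = 13; σ²_E = ((19−7)/6)² = 4.000
te_F = (3 + 4·5 + 13)/6 = 36/6 = 6; σ²_F = ((13−3)/6)² = 2.778
te_G = (3 + 4·4 + 5)/6 = 24/6 = 4; σ²_G = ((5−3)/6)² = 0.111
te_H = (6 + 4·8 + 10)/6 = 48/6 = 8; σ²_H = ((10−6)/6)² = 0.444

Forward pass:
ES_A = 0; EF_A = 9
ES_B = 0; EF_B = 9
ES_C = 0; EF_C = 15
ES_D = 0; EF_D = 15
ES_E = 15; EF_E = 15+13 = 28
ES_F = max(EF_B=9, EF_C=15) = 15; EF_F = 15+6 = 21
ES_G = 28; EF_G = 28+4 = 32
ES_H = max(EF_A=9, EF_D=15, EF_F=21, EF_G=32) = 32; EF_H = 32+8 = 40
Expected project duration μ = 40 hours. Critical path: C → E → G → H.

Variance along critical path = 9.000 + 4.000 + 0.111 + 0.444 = 13.556; σ = 3.682 hours.
D = μ + z·σ = 40 + 1.036·3.682 = 43.8 hours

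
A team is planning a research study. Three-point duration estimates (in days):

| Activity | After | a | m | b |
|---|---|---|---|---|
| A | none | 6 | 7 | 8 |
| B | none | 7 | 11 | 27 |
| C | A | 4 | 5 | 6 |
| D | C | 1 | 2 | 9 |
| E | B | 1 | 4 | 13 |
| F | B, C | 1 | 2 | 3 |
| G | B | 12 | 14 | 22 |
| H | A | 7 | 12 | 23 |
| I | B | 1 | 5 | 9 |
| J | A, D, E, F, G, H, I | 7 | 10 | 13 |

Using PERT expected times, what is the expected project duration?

38 days

te_A = (6 + 4·7 + 8)/6 = 42/6 = 7
te_B = (7 + 4·11 + 27)/6 = 78/6 = 13
te_C = (4 + 4·5 + 6)/6 = 30/6 = 5
te_D = (1 + 4·2 + 9)/6 = 18/6 = 3
te_E = (1 + 4·4 + 13)/6 = 30/6 = 5
te_F = (1 + 4·2 + 3)/6 = 12/6 = 2
te_G = (12 + 4·14 + 22)/6 = 90/6 = 15
te_H = (7 + 4·12 + 23)/6 = 78/6 = 13
te_I = (1 + 4·5 + 9)/6 = 30/6 = 5
te_J = (7 + 4·10 + 13)/6 = 60/6 = 10

Forward pass:
ES_A = 0; EF_A = 7
ES_B = 0; EF_B = 13
ES_C = 7; EF_C = 7+5 = 12
ES_D = 12; EF_D = 12+3 = 15
ES_E = 13; EF_E = 13+5 = 18
ES_F = max(EF_B=13, EF_C=12) = 13; EF_F = 13+2 = 15
ES_G = 13; EF_G = 13+15 = 28
ES_H = 7; EF_H = 7+13 = 20
ES_I = 13; EF_I = 13+5 = 18
ES_J = max(EF_A=7, EF_D=15, EF_E=18, EF_F=15, EF_G=28, EF_H=20, EF_I=18) = 28; EF_J = 28+10 = 38
Expected project duration μ = 38 days. Critical path: B → G → J.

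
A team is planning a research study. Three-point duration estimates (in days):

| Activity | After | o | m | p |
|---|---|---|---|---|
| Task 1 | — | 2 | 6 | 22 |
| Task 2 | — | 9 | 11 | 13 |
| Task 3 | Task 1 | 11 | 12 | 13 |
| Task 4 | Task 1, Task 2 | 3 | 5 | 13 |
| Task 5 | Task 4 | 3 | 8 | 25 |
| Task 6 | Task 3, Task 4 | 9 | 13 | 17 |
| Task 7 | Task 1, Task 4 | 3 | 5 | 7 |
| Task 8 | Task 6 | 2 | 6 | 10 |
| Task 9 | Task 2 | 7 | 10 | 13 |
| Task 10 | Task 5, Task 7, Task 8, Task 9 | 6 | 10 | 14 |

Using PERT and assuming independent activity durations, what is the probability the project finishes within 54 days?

0.890

te_Task 1 = (2 + 4·6 + 22)/6 = 48/6 = 8; σ²_Task 1 = ((22−2)/6)² = 11.111
te_Task 2 = (9 + 4·11 + 13)/6 = 66/6 = 11; σ²_Task 2 = ((13−9)/6)² = 0.444
te_Task 3 = (11 + 4·12 + 13)/6 = 72/6 = 12; σ²_Task 3 = ((13−11)/6)² = 0.111
te_Task 4 = (3 + 4·5 + 13)/6 = 36/6 = 6; σ²_Task 4 = ((13−3)/6)² = 2.778
te_Task 5 = (3 + 4·8 + 25)/6 = 60/6 = 10; σ²_Task 5 = ((25−3)/6)² = 13.444
te_Task 6 = (9 + 4·13 + 17)/6 = 78/6 = 13; σ²_Task 6 = ((17−9)/6)² = 1.778
te_Task 7 = (3 + 4·5 + 7)/6 = 30/6 = 5; σ²_Task 7 = ((7−3)/6)² = 0.444
te_Task 8 = (2 + 4·6 + 10)/6 = 36/6 = 6; σ²_Task 8 = ((10−2)/6)² = 1.778
te_Task 9 = (7 + 4·10 + 13)/6 = 60/6 = 10; σ²_Task 9 = ((13−7)/6)² = 1.000
te_Task 10 = (6 + 4·10 + 14)/6 = 60/6 = 10; σ²_Task 10 = ((14−6)/6)² = 1.778

Forward pass:
ES_Task 1 = 0; EF_Task 1 = 8
ES_Task 2 = 0; EF_Task 2 = 11
ES_Task 3 = 8; EF_Task 3 = 8+12 = 20
ES_Task 4 = max(EF_Task 1=8, EF_Task 2=11) = 11; EF_Task 4 = 11+6 = 17
ES_Task 5 = 17; EF_Task 5 = 17+10 = 27
ES_Task 6 = max(EF_Task 3=20, EF_Task 4=17) = 20; EF_Task 6 = 20+13 = 33
ES_Task 7 = max(EF_Task 1=8, EF_Task 4=17) = 17; EF_Task 7 = 17+5 = 22
ES_Task 8 = 33; EF_Task 8 = 33+6 = 39
ES_Task 9 = 11; EF_Task 9 = 11+10 = 21
ES_Task 10 = max(EF_Task 5=27, EF_Task 7=22, EF_Task 8=39, EF_Task 9=21) = 39; EF_Task 10 = 39+10 = 49
Expected project duration μ = 49 days. Critical path: Task 1 → Task 3 → Task 6 → Task 8 → Task 10.

Variance along critical path = 11.111 + 0.111 + 1.778 + 1.778 + 1.778 = 16.556; σ = √16.556 = 4.069 days.
Z = (54 − 49) / 4.069 = 1.229
P(T ≤ 54) = Φ(1.229) ≈ 0.890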